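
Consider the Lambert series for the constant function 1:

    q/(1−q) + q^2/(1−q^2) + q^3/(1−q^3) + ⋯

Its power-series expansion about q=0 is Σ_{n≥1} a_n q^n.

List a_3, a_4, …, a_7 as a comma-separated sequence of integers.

2, 3, 2, 4, 2

q^3  k|3↦f(k): 1:1 3:1  a_3=2
q^4  k|4↦f(k): 4:1 2:1 1:1  a_4=3
d|5:{5,1}  Σf=1+1=2
q^6  k|6↦f(k): 6:1 3:1 2:1 1:1  a_6=4
[q^7] f(7)=1,f(1)=1 ⇒ 2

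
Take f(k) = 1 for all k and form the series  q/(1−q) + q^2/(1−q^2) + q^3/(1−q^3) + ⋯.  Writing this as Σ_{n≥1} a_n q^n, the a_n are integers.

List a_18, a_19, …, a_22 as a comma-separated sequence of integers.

6, 2, 6, 4, 4

q^18  k|18↦f(k): 18:1 9:1 6:1 3:1 2:1 1:1  a_18=6
q^19  k|19↦f(k): 1:1 19:1  a_19=2
n=20: 1·20 2·10 4·5 5·4 10·2 20·1  f→[1+1+1+1+1+1]=6
n=21: 21·1 7·3 3·7 1·21  f→[1+1+1+1]=4
d|22:{22,11,2,1}  Σf=1+1+1+1=4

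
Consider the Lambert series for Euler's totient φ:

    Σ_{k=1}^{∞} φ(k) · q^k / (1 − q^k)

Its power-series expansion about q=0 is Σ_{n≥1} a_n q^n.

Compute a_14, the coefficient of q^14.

n=14: 1·14 2·7 7·2 14·1  φ→[1+1+6+6]=14

a_14 = 14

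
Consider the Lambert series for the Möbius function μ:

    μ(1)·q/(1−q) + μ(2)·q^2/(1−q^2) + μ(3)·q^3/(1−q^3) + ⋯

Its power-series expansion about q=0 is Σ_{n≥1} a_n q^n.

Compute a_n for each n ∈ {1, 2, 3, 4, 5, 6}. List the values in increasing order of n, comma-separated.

q^1  k|1↦μ(k): 1:1  a_1=1
n=2: 2·1 1·2  μ→[(-1)+1]=0
n=3: 3·1 1·3  μ→[(-1)+1]=0
[q^4] μ(4)=0,μ(2)=-1,μ(1)=1 ⇒ 0
[q^5] μ(5)=-1,μ(1)=1 ⇒ 0
q^6  k|6↦μ(k): 6:1 3:-1 2:-1 1:1  a_6=0

1, 0, 0, 0, 0, 0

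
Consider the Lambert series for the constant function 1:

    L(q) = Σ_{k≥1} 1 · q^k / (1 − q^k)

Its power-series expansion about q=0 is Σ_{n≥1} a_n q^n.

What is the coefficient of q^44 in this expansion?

a_44 = 6

q^44  k|44↦f(k): 44:1 22:1 11:1 4:1 2:1 1:1  a_44=6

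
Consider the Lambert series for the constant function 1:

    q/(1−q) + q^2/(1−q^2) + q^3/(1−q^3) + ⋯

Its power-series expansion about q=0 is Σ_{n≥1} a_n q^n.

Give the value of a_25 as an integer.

n=25: 25·1 5·5 1·25  f→[1+1+1]=3

a_25 = 3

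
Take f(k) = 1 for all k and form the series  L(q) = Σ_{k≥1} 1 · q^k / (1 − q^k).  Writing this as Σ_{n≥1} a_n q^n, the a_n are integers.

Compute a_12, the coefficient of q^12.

a_12 = 6

q^12  k|12↦f(k): 1:1 2:1 3:1 4:1 6:1 12:1  a_12=6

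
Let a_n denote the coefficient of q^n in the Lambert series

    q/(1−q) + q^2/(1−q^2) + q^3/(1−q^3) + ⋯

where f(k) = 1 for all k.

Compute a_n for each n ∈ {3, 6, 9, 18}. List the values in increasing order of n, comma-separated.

2, 4, 3, 6

[q^3] f(3)=1,f(1)=1 ⇒ 2
d|6:{6,3,2,1}  Σf=1+1+1+1=4
q^9  k|9↦f(k): 9:1 3:1 1:1  a_9=3
n=18: 1·18 2·9 3·6 6·3 9·2 18·1  f→[1+1+1+1+1+1]=6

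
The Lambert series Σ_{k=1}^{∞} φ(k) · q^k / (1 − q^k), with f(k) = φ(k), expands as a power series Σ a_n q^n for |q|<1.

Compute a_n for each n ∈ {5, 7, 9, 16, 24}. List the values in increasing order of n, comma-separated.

q^5  k|5↦φ(k): 1:1 5:4  a_5=5
[q^7] φ(7)=6,φ(1)=1 ⇒ 7
d|9:{1,3,9}  Σφ=1+2+6=9
d|16:{1,2,4,8,16}  Σφ=1+1+2+4+8=16
d|24:{1,2,3,4,6,8,12,24}  Σφ=1+1+2+2+2+4+4+8=24

5, 7, 9, 16, 24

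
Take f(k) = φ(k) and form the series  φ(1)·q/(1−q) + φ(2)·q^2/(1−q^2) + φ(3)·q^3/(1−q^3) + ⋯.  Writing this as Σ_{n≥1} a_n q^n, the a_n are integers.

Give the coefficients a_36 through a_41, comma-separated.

[q^36] φ(1)=1,φ(2)=1,φ(3)=2,φ(4)=2,φ(6)=2,φ(9)=6,φ(12)=4,φ(18)=6,φ(36)=12 ⇒ 36
q^37  k|37↦φ(k): 1:1 37:36  a_37=37
q^38  k|38↦φ(k): 38:18 19:18 2:1 1:1  a_38=38
[q^39] φ(1)=1,φ(3)=2,φ(13)=12,φ(39)=24 ⇒ 39
n=40: 1·40 2·20 4·10 5·8 8·5 10·4 20·2 40·1  φ→[1+1+2+4+4+4+8+16]=40
d|41:{41,1}  Σφ=40+1=41

36, 37, 38, 39, 40, 41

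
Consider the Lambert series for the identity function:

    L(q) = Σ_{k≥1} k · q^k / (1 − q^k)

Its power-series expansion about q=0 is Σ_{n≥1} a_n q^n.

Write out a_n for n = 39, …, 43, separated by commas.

d|39:{1,3,13,39}  Σf=1+3+13+39=56
n=40: 1·40 2·20 4·10 5·8 8·5 10·4 20·2 40·1  f→[1+2+4+5+8+10+20+40]=90
d|41:{41,1}  Σf=41+1=42
n=42: 42·1 21·2 14·3 7·6 6·7 3·14 2·21 1·42  f→[42+21+14+7+6+3+2+1]=96
[q^43] f(1)=1,f(43)=43 ⇒ 44

56, 90, 42, 96, 44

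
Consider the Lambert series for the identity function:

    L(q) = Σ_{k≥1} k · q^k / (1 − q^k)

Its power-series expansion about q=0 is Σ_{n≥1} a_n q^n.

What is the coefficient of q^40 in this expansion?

q^40  k|40↦f(k): 1:1 2:2 4:4 5:5 8:8 10:10 20:20 40:40  a_40=90

a_40 = 90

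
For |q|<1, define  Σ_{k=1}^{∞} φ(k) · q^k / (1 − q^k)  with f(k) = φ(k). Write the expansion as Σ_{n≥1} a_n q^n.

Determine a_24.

n=24: 1·24 2·12 3·8 4·6 6·4 8·3 12·2 24·1  φ→[1+1+2+2+2+4+4+8]=24

a_24 = 24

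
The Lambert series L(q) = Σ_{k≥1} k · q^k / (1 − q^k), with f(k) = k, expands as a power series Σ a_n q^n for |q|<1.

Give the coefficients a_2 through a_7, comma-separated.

[q^2] f(1)=1,f(2)=2 ⇒ 3
[q^3] f(1)=1,f(3)=3 ⇒ 4
n=4: 1·4 2·2 4·1  f→[1+2+4]=7
q^5  k|5↦f(k): 5:5 1:1  a_5=6
d|6:{6,3,2,1}  Σf=6+3+2+1=12
d|7:{1,7}  Σf=1+7=8

3, 4, 7, 6, 12, 8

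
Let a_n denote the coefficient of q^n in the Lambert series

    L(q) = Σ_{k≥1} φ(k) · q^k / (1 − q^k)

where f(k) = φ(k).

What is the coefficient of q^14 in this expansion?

n=14: 1·14 2·7 7·2 14·1  φ→[1+1+6+6]=14

a_14 = 14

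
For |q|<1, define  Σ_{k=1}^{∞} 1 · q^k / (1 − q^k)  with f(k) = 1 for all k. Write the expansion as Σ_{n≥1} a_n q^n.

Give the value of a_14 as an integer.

a_14 = 4

n=14: 1·14 2·7 7·2 14·1  f→[1+1+1+1]=4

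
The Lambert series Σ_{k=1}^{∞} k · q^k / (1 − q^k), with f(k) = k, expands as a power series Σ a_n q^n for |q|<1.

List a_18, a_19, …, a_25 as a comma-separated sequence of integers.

39, 20, 42, 32, 36, 24, 60, 31

n=18: 1·18 2·9 3·6 6·3 9·2 18·1  f→[1+2+3+6+9+18]=39
d|19:{1,19}  Σf=1+19=20
[q^20] f(1)=1,f(2)=2,f(4)=4,f(5)=5,f(10)=10,f(20)=20 ⇒ 42
d|21:{1,3,7,21}  Σf=1+3+7+21=32
q^22  k|22↦f(k): 1:1 2:2 11:11 22:22  a_22=36
d|23:{23,1}  Σf=23+1=24
n=24: 24·1 12·2 8·3 6·4 4·6 3·8 2·12 1·24  f→[24+12+8+6+4+3+2+1]=60
q^25  k|25↦f(k): 25:25 5:5 1:1  a_25=31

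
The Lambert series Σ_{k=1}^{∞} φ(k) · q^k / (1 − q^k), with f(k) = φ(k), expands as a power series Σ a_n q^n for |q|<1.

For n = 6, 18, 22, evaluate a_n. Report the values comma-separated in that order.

d|6:{6,3,2,1}  Σφ=2+2+1+1=6
d|18:{18,9,6,3,2,1}  Σφ=6+6+2+2+1+1=18
q^22  k|22↦φ(k): 22:10 11:10 2:1 1:1  a_22=22

6, 18, 22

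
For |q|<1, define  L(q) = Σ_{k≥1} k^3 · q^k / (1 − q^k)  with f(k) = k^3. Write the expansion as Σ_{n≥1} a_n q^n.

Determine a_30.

a_30 = 31752

n=30: 30·1 15·2 10·3 6·5 5·6 3·10 2·15 1·30  f→[27000+3375+1000+216+125+27+8+1]=31752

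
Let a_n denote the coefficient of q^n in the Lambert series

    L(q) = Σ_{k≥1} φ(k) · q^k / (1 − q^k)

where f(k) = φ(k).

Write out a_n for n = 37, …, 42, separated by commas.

[q^37] φ(37)=36,φ(1)=1 ⇒ 37
d|38:{38,19,2,1}  Σφ=18+18+1+1=38
n=39: 1·39 3·13 13·3 39·1  φ→[1+2+12+24]=39
q^40  k|40↦φ(k): 40:16 20:8 10:4 8:4 5:4 4:2 2:1 1:1  a_40=40
d|41:{41,1}  Σφ=40+1=41
d|42:{42,21,14,7,6,3,2,1}  Σφ=12+12+6+6+2+2+1+1=42

37, 38, 39, 40, 41, 42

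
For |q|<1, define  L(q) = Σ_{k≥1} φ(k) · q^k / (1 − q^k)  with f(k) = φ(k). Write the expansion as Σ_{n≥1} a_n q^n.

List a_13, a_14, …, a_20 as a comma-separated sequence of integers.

d|13:{1,13}  Σφ=1+12=13
d|14:{14,7,2,1}  Σφ=6+6+1+1=14
d|15:{15,5,3,1}  Σφ=8+4+2+1=15
[q^16] φ(16)=8,φ(8)=4,φ(4)=2,φ(2)=1,φ(1)=1 ⇒ 16
[q^17] φ(17)=16,φ(1)=1 ⇒ 17
d|18:{18,9,6,3,2,1}  Σφ=6+6+2+2+1+1=18
n=19: 19·1 1·19  φ→[18+1]=19
d|20:{1,2,4,5,10,20}  Σφ=1+1+2+4+4+8=20

13, 14, 15, 16, 17, 18, 19, 20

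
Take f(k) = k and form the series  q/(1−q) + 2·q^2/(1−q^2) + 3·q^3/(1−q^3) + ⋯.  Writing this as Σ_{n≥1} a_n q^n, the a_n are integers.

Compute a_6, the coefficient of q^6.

q^6  k|6↦f(k): 6:6 3:3 2:2 1:1  a_6=12

a_6 = 12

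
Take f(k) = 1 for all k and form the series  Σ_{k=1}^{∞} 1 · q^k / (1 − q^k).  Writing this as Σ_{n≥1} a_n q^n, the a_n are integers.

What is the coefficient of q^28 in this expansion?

n=28: 1·28 2·14 4·7 7·4 14·2 28·1  f→[1+1+1+1+1+1]=6

a_28 = 6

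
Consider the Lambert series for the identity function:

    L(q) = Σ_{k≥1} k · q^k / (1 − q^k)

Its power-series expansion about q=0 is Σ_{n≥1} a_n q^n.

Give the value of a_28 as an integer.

q^28  k|28↦f(k): 1:1 2:2 4:4 7:7 14:14 28:28  a_28=56

a_28 = 56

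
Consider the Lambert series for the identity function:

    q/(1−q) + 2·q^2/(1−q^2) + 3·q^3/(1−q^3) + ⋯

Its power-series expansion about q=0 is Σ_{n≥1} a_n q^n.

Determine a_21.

q^21  k|21↦f(k): 21:21 7:7 3:3 1:1  a_21=32

a_21 = 32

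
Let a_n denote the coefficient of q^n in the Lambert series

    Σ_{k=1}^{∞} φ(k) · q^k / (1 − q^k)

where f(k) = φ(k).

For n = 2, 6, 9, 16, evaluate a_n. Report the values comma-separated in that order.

q^2  k|2↦φ(k): 2:1 1:1  a_2=2
n=6: 1·6 2·3 3·2 6·1  φ→[1+1+2+2]=6
d|9:{1,3,9}  Σφ=1+2+6=9
[q^16] φ(16)=8,φ(8)=4,φ(4)=2,φ(2)=1,φ(1)=1 ⇒ 16

2, 6, 9, 16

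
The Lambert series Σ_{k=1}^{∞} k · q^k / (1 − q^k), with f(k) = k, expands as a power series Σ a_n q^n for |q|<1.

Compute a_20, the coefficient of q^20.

a_20 = 42

[q^20] f(20)=20,f(10)=10,f(5)=5,f(4)=4,f(2)=2,f(1)=1 ⇒ 42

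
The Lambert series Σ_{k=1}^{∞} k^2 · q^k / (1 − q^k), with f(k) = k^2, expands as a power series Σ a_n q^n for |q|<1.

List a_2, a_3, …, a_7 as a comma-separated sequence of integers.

q^2  k|2↦f(k): 1:1 2:4  a_2=5
[q^3] f(1)=1,f(3)=9 ⇒ 10
[q^4] f(4)=16,f(2)=4,f(1)=1 ⇒ 21
n=5: 1·5 5·1  f→[1+25]=26
d|6:{1,2,3,6}  Σf=1+4+9+36=50
d|7:{1,7}  Σf=1+49=50

5, 10, 21, 26, 50, 50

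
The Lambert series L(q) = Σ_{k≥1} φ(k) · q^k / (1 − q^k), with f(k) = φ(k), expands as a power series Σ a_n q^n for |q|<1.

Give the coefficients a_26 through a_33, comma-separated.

q^26  k|26↦φ(k): 26:12 13:12 2:1 1:1  a_26=26
n=27: 27·1 9·3 3·9 1·27  φ→[18+6+2+1]=27
n=28: 1·28 2·14 4·7 7·4 14·2 28·1  φ→[1+1+2+6+6+12]=28
q^29  k|29↦φ(k): 29:28 1:1  a_29=29
q^30  k|30↦φ(k): 30:8 15:8 10:4 6:2 5:4 3:2 2:1 1:1  a_30=30
[q^31] φ(31)=30,φ(1)=1 ⇒ 31
d|32:{1,2,4,8,16,32}  Σφ=1+1+2+4+8+16=32
n=33: 1·33 3·11 11·3 33·1  φ→[1+2+10+20]=33

26, 27, 28, 29, 30, 31, 32, 33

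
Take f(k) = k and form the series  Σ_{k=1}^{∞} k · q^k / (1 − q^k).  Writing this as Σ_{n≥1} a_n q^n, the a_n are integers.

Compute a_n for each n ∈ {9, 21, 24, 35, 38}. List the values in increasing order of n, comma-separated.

d|9:{9,3,1}  Σf=9+3+1=13
q^21  k|21↦f(k): 1:1 3:3 7:7 21:21  a_21=32
[q^24] f(24)=24,f(12)=12,f(8)=8,f(6)=6,f(4)=4,f(3)=3,f(2)=2,f(1)=1 ⇒ 60
[q^35] f(35)=35,f(7)=7,f(5)=5,f(1)=1 ⇒ 48
d|38:{38,19,2,1}  Σf=38+19+2+1=60

13, 32, 60, 48, 60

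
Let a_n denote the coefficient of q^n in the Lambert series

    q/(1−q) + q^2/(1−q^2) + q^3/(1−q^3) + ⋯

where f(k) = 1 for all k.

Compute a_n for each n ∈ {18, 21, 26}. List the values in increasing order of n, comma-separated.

6, 4, 4

[q^18] f(1)=1,f(2)=1,f(3)=1,f(6)=1,f(9)=1,f(18)=1 ⇒ 6
q^21  k|21↦f(k): 1:1 3:1 7:1 21:1  a_21=4
d|26:{1,2,13,26}  Σf=1+1+1+1=4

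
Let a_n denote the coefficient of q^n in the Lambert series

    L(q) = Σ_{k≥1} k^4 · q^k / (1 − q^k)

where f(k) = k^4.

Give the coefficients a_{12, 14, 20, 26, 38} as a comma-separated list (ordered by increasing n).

22386, 40834, 170898, 485554, 2215474

[q^12] f(1)=1,f(2)=16,f(3)=81,f(4)=256,f(6)=1296,f(12)=20736 ⇒ 22386
[q^14] f(14)=38416,f(7)=2401,f(2)=16,f(1)=1 ⇒ 40834
n=20: 20·1 10·2 5·4 4·5 2·10 1·20  f→[160000+10000+625+256+16+1]=170898
n=26: 1·26 2·13 13·2 26·1  f→[1+16+28561+456976]=485554
q^38  k|38↦f(k): 1:1 2:16 19:130321 38:2085136  a_38=2215474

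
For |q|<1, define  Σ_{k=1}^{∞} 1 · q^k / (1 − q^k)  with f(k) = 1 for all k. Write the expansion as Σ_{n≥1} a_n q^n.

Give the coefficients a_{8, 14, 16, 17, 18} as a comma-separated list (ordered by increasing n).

q^8  k|8↦f(k): 1:1 2:1 4:1 8:1  a_8=4
[q^14] f(14)=1,f(7)=1,f(2)=1,f(1)=1 ⇒ 4
q^16  k|16↦f(k): 1:1 2:1 4:1 8:1 16:1  a_16=5
d|17:{17,1}  Σf=1+1=2
n=18: 18·1 9·2 6·3 3·6 2·9 1·18  f→[1+1+1+1+1+1]=6

4, 4, 5, 2, 6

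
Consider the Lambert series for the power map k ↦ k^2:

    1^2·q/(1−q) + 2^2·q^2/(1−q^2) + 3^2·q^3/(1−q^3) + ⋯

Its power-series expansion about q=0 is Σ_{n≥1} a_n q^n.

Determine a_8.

a_8 = 85

[q^8] f(8)=64,f(4)=16,f(2)=4,f(1)=1 ⇒ 85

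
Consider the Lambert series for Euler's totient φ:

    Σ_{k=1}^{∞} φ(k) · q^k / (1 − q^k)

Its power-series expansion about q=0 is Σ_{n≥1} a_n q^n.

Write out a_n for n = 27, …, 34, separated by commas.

d|27:{27,9,3,1}  Σφ=18+6+2+1=27
n=28: 28·1 14·2 7·4 4·7 2·14 1·28  φ→[12+6+6+2+1+1]=28
n=29: 29·1 1·29  φ→[28+1]=29
q^30  k|30↦φ(k): 1:1 2:1 3:2 5:4 6:2 10:4 15:8 30:8  a_30=30
q^31  k|31↦φ(k): 31:30 1:1  a_31=31
n=32: 1·32 2·16 4·8 8·4 16·2 32·1  φ→[1+1+2+4+8+16]=32
q^33  k|33↦φ(k): 33:20 11:10 3:2 1:1  a_33=33
n=34: 1·34 2·17 17·2 34·1  φ→[1+1+16+16]=34

27, 28, 29, 30, 31, 32, 33, 34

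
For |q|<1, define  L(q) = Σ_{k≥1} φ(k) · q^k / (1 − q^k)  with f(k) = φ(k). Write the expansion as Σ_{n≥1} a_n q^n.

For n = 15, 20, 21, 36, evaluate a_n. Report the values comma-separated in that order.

q^15  k|15↦φ(k): 1:1 3:2 5:4 15:8  a_15=15
q^20  k|20↦φ(k): 1:1 2:1 4:2 5:4 10:4 20:8  a_20=20
[q^21] φ(21)=12,φ(7)=6,φ(3)=2,φ(1)=1 ⇒ 21
d|36:{1,2,3,4,6,9,12,18,36}  Σφ=1+1+2+2+2+6+4+6+12=36

15, 20, 21, 36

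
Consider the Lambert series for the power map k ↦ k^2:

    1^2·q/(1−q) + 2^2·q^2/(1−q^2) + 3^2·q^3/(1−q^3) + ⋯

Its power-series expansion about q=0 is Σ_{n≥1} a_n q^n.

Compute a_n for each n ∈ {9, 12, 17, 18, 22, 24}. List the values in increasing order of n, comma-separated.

[q^9] f(1)=1,f(3)=9,f(9)=81 ⇒ 91
n=12: 1·12 2·6 3·4 4·3 6·2 12·1  f→[1+4+9+16+36+144]=210
q^17  k|17↦f(k): 1:1 17:289  a_17=290
[q^18] f(18)=324,f(9)=81,f(6)=36,f(3)=9,f(2)=4,f(1)=1 ⇒ 455
[q^22] f(1)=1,f(2)=4,f(11)=121,f(22)=484 ⇒ 610
[q^24] f(24)=576,f(12)=144,f(8)=64,f(6)=36,f(4)=16,f(3)=9,f(2)=4,f(1)=1 ⇒ 850

91, 210, 290, 455, 610, 850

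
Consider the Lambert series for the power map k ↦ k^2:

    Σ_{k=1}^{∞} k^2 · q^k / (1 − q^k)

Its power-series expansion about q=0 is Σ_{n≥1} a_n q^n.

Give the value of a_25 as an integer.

n=25: 25·1 5·5 1·25  f→[625+25+1]=651

a_25 = 651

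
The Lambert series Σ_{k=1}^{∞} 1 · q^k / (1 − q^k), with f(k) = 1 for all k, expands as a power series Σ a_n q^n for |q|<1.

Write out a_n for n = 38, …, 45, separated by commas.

d|38:{1,2,19,38}  Σf=1+1+1+1=4
d|39:{39,13,3,1}  Σf=1+1+1+1=4
q^40  k|40↦f(k): 1:1 2:1 4:1 5:1 8:1 10:1 20:1 40:1  a_40=8
[q^41] f(41)=1,f(1)=1 ⇒ 2
q^42  k|42↦f(k): 42:1 21:1 14:1 7:1 6:1 3:1 2:1 1:1  a_42=8
n=43: 43·1 1·43  f→[1+1]=2
d|44:{1,2,4,11,22,44}  Σf=1+1+1+1+1+1=6
n=45: 45·1 15·3 9·5 5·9 3·15 1·45  f→[1+1+1+1+1+1]=6

4, 4, 8, 2, 8, 2, 6, 6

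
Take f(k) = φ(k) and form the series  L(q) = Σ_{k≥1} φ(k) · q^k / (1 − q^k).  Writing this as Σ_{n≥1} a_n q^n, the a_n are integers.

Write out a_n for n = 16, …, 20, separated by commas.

q^16  k|16↦φ(k): 1:1 2:1 4:2 8:4 16:8  a_16=16
[q^17] φ(17)=16,φ(1)=1 ⇒ 17
[q^18] φ(1)=1,φ(2)=1,φ(3)=2,φ(6)=2,φ(9)=6,φ(18)=6 ⇒ 18
d|19:{1,19}  Σφ=1+18=19
q^20  k|20↦φ(k): 20:8 10:4 5:4 4:2 2:1 1:1  a_20=20

16, 17, 18, 19, 20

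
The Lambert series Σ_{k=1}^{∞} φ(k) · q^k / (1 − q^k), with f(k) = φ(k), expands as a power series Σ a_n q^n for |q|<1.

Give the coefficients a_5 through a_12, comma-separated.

d|5:{1,5}  Σφ=1+4=5
q^6  k|6↦φ(k): 1:1 2:1 3:2 6:2  a_6=6
n=7: 7·1 1·7  φ→[6+1]=7
[q^8] φ(1)=1,φ(2)=1,φ(4)=2,φ(8)=4 ⇒ 8
q^9  k|9↦φ(k): 9:6 3:2 1:1  a_9=9
d|10:{1,2,5,10}  Σφ=1+1+4+4=10
n=11: 11·1 1·11  φ→[10+1]=11
q^12  k|12↦φ(k): 12:4 6:2 4:2 3:2 2:1 1:1  a_12=12

5, 6, 7, 8, 9, 10, 11, 12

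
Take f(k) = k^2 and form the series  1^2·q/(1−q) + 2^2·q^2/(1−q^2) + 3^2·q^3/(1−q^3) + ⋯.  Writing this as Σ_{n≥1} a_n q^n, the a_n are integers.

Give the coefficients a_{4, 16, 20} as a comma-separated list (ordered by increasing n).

n=4: 4·1 2·2 1·4  f→[16+4+1]=21
n=16: 16·1 8·2 4·4 2·8 1·16  f→[256+64+16+4+1]=341
q^20  k|20↦f(k): 20:400 10:100 5:25 4:16 2:4 1:1  a_20=546

21, 341, 546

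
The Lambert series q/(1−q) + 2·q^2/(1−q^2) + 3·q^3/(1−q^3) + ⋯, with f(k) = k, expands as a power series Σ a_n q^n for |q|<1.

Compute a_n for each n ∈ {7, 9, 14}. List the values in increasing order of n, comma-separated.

[q^7] f(7)=7,f(1)=1 ⇒ 8
d|9:{1,3,9}  Σf=1+3+9=13
n=14: 1·14 2·7 7·2 14·1  f→[1+2+7+14]=24

8, 13, 24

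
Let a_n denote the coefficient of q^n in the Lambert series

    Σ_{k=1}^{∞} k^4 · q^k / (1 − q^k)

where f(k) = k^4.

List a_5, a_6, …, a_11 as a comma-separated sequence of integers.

626, 1394, 2402, 4369, 6643, 10642, 14642

d|5:{1,5}  Σf=1+625=626
n=6: 6·1 3·2 2·3 1·6  f→[1296+81+16+1]=1394
d|7:{1,7}  Σf=1+2401=2402
[q^8] f(8)=4096,f(4)=256,f(2)=16,f(1)=1 ⇒ 4369
n=9: 1·9 3·3 9·1  f→[1+81+6561]=6643
d|10:{1,2,5,10}  Σf=1+16+625+10000=10642
n=11: 1·11 11·1  f→[1+14641]=14642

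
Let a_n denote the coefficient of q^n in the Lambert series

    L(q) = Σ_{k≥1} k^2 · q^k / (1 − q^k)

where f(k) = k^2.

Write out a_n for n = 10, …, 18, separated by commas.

[q^10] f(10)=100,f(5)=25,f(2)=4,f(1)=1 ⇒ 130
[q^11] f(1)=1,f(11)=121 ⇒ 122
q^12  k|12↦f(k): 1:1 2:4 3:9 4:16 6:36 12:144  a_12=210
n=13: 13·1 1·13  f→[169+1]=170
d|14:{14,7,2,1}  Σf=196+49+4+1=250
q^15  k|15↦f(k): 1:1 3:9 5:25 15:225  a_15=260
d|16:{1,2,4,8,16}  Σf=1+4+16+64+256=341
d|17:{17,1}  Σf=289+1=290
n=18: 1·18 2·9 3·6 6·3 9·2 18·1  f→[1+4+9+36+81+324]=455

130, 122, 210, 170, 250, 260, 341, 290, 455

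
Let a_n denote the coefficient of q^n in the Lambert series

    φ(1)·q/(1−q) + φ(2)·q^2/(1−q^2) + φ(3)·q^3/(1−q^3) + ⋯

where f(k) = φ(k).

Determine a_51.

d|51:{51,17,3,1}  Σφ=32+16+2+1=51

a_51 = 51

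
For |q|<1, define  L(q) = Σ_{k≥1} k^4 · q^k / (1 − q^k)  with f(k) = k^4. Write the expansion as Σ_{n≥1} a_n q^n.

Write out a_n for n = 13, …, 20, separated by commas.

28562, 40834, 51332, 69905, 83522, 112931, 130322, 170898

d|13:{13,1}  Σf=28561+1=28562
q^14  k|14↦f(k): 14:38416 7:2401 2:16 1:1  a_14=40834
q^15  k|15↦f(k): 15:50625 5:625 3:81 1:1  a_15=51332
[q^16] f(16)=65536,f(8)=4096,f(4)=256,f(2)=16,f(1)=1 ⇒ 69905
n=17: 17·1 1·17  f→[83521+1]=83522
[q^18] f(18)=104976,f(9)=6561,f(6)=1296,f(3)=81,f(2)=16,f(1)=1 ⇒ 112931
d|19:{1,19}  Σf=1+130321=130322
d|20:{20,10,5,4,2,1}  Σf=160000+10000+625+256+16+1=170898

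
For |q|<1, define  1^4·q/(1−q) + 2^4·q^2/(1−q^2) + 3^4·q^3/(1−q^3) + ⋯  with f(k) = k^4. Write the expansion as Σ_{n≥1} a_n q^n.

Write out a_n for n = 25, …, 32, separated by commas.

391251, 485554, 538084, 655746, 707282, 872644, 923522, 1118481

d|25:{1,5,25}  Σf=1+625+390625=391251
[q^26] f(1)=1,f(2)=16,f(13)=28561,f(26)=456976 ⇒ 485554
n=27: 1·27 3·9 9·3 27·1  f→[1+81+6561+531441]=538084
[q^28] f(1)=1,f(2)=16,f(4)=256,f(7)=2401,f(14)=38416,f(28)=614656 ⇒ 655746
n=29: 29·1 1·29  f→[707281+1]=707282
[q^30] f(1)=1,f(2)=16,f(3)=81,f(5)=625,f(6)=1296,f(10)=10000,f(15)=50625,f(30)=810000 ⇒ 872644
d|31:{1,31}  Σf=1+923521=923522
n=32: 32·1 16·2 8·4 4·8 2·16 1·32  f→[1048576+65536+4096+256+16+1]=1118481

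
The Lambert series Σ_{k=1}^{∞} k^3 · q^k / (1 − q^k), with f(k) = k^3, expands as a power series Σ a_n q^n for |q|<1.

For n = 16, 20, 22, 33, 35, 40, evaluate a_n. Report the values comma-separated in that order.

4681, 9198, 11988, 37296, 43344, 73710

d|16:{1,2,4,8,16}  Σf=1+8+64+512+4096=4681
q^20  k|20↦f(k): 1:1 2:8 4:64 5:125 10:1000 20:8000  a_20=9198
q^22  k|22↦f(k): 1:1 2:8 11:1331 22:10648  a_22=11988
n=33: 1·33 3·11 11·3 33·1  f→[1+27+1331+35937]=37296
q^35  k|35↦f(k): 35:42875 7:343 5:125 1:1  a_35=43344
[q^40] f(1)=1,f(2)=8,f(4)=64,f(5)=125,f(8)=512,f(10)=1000,f(20)=8000,f(40)=64000 ⇒ 73710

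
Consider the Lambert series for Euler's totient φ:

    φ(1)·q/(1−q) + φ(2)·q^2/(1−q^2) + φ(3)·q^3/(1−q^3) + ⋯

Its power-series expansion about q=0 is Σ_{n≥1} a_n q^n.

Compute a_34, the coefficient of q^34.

d|34:{1,2,17,34}  Σφ=1+1+16+16=34

a_34 = 34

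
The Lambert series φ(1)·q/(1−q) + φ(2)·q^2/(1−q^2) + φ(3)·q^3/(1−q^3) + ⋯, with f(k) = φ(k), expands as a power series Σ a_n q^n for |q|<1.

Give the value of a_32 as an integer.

d|32:{32,16,8,4,2,1}  Σφ=16+8+4+2+1+1=32

a_32 = 32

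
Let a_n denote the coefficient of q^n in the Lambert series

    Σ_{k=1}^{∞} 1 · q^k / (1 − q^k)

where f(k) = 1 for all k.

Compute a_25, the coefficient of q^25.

a_25 = 3

d|25:{1,5,25}  Σf=1+1+1=3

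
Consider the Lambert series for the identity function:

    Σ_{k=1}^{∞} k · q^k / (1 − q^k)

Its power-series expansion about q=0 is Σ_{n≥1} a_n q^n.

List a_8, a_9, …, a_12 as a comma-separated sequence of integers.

15, 13, 18, 12, 28

[q^8] f(1)=1,f(2)=2,f(4)=4,f(8)=8 ⇒ 15
[q^9] f(1)=1,f(3)=3,f(9)=9 ⇒ 13
d|10:{10,5,2,1}  Σf=10+5+2+1=18
q^11  k|11↦f(k): 11:11 1:1  a_11=12
d|12:{12,6,4,3,2,1}  Σf=12+6+4+3+2+1=28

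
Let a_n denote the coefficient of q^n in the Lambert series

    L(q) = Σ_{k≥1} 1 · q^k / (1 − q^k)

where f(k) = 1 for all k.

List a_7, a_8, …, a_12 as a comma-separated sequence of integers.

2, 4, 3, 4, 2, 6

[q^7] f(7)=1,f(1)=1 ⇒ 2
[q^8] f(8)=1,f(4)=1,f(2)=1,f(1)=1 ⇒ 4
d|9:{1,3,9}  Σf=1+1+1=3
q^10  k|10↦f(k): 1:1 2:1 5:1 10:1  a_10=4
q^11  k|11↦f(k): 11:1 1:1  a_11=2
q^12  k|12↦f(k): 1:1 2:1 3:1 4:1 6:1 12:1  a_12=6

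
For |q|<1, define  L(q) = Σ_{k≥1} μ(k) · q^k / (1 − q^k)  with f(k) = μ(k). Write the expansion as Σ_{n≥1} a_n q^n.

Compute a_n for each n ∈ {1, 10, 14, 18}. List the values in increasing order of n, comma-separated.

d|1:{1}  Σμ=1=1
q^10  k|10↦μ(k): 10:1 5:-1 2:-1 1:1  a_10=0
q^14  k|14↦μ(k): 1:1 2:-1 7:-1 14:1  a_14=0
q^18  k|18↦μ(k): 1:1 2:-1 3:-1 6:1 9:0 18:0  a_18=0

1, 0, 0, 0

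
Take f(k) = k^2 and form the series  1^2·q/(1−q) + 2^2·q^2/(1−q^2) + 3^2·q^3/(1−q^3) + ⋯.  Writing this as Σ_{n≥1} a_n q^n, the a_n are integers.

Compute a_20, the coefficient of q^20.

n=20: 20·1 10·2 5·4 4·5 2·10 1·20  f→[400+100+25+16+4+1]=546

a_20 = 546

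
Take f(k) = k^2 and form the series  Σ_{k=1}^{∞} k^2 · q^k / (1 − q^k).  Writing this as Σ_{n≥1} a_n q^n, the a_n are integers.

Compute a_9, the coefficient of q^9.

a_9 = 91

d|9:{9,3,1}  Σf=81+9+1=91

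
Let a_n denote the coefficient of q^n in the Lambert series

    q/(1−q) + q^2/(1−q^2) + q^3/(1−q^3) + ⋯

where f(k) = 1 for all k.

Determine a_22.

n=22: 1·22 2·11 11·2 22·1  f→[1+1+1+1]=4

a_22 = 4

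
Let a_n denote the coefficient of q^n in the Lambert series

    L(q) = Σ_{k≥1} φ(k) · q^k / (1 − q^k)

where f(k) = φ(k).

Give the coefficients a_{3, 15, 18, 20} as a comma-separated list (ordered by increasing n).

d|3:{1,3}  Σφ=1+2=3
n=15: 15·1 5·3 3·5 1·15  φ→[8+4+2+1]=15
n=18: 1·18 2·9 3·6 6·3 9·2 18·1  φ→[1+1+2+2+6+6]=18
q^20  k|20↦φ(k): 20:8 10:4 5:4 4:2 2:1 1:1  a_20=20

3, 15, 18, 20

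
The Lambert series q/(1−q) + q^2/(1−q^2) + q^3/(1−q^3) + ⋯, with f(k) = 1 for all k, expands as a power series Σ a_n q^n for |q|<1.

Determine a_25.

n=25: 25·1 5·5 1·25  f→[1+1+1]=3

a_25 = 3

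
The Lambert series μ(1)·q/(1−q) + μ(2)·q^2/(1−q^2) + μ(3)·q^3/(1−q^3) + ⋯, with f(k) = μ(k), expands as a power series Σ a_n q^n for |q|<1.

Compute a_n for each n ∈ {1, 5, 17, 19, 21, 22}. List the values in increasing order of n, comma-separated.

1, 0, 0, 0, 0, 0

n=1: 1·1  μ→[1]=1
[q^5] μ(1)=1,μ(5)=-1 ⇒ 0
d|17:{17,1}  Σμ=(-1)+1=0
q^19  k|19↦μ(k): 1:1 19:-1  a_19=0
q^21  k|21↦μ(k): 21:1 7:-1 3:-1 1:1  a_21=0
q^22  k|22↦μ(k): 22:1 11:-1 2:-1 1:1  a_22=0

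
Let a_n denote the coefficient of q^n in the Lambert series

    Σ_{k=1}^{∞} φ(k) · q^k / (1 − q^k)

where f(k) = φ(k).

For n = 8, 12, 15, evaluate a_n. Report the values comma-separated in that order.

d|8:{1,2,4,8}  Σφ=1+1+2+4=8
q^12  k|12↦φ(k): 12:4 6:2 4:2 3:2 2:1 1:1  a_12=12
d|15:{1,3,5,15}  Σφ=1+2+4+8=15

8, 12, 15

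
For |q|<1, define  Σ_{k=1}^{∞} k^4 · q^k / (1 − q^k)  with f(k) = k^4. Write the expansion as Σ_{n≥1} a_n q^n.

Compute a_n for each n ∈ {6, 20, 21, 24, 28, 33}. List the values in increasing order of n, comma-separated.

1394, 170898, 196964, 358258, 655746, 1200644

d|6:{6,3,2,1}  Σf=1296+81+16+1=1394
n=20: 1·20 2·10 4·5 5·4 10·2 20·1  f→[1+16+256+625+10000+160000]=170898
n=21: 1·21 3·7 7·3 21·1  f→[1+81+2401+194481]=196964
[q^24] f(24)=331776,f(12)=20736,f(8)=4096,f(6)=1296,f(4)=256,f(3)=81,f(2)=16,f(1)=1 ⇒ 358258
d|28:{28,14,7,4,2,1}  Σf=614656+38416+2401+256+16+1=655746
d|33:{1,3,11,33}  Σf=1+81+14641+1185921=1200644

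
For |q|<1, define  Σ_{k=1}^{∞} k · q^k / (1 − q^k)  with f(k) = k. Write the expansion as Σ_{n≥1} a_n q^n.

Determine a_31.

d|31:{31,1}  Σf=31+1=32

a_31 = 32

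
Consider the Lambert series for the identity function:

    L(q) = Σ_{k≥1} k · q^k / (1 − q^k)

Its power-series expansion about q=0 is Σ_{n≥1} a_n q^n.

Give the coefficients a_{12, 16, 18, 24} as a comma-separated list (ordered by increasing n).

28, 31, 39, 60

n=12: 12·1 6·2 4·3 3·4 2·6 1·12  f→[12+6+4+3+2+1]=28
q^16  k|16↦f(k): 16:16 8:8 4:4 2:2 1:1  a_16=31
n=18: 1·18 2·9 3·6 6·3 9·2 18·1  f→[1+2+3+6+9+18]=39
[q^24] f(24)=24,f(12)=12,f(8)=8,f(6)=6,f(4)=4,f(3)=3,f(2)=2,f(1)=1 ⇒ 60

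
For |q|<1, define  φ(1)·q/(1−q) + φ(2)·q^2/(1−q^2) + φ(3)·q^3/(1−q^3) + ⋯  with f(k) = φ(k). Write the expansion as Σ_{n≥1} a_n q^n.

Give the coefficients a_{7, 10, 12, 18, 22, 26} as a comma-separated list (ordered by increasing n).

[q^7] φ(1)=1,φ(7)=6 ⇒ 7
[q^10] φ(1)=1,φ(2)=1,φ(5)=4,φ(10)=4 ⇒ 10
[q^12] φ(12)=4,φ(6)=2,φ(4)=2,φ(3)=2,φ(2)=1,φ(1)=1 ⇒ 12
q^18  k|18↦φ(k): 1:1 2:1 3:2 6:2 9:6 18:6  a_18=18
n=22: 22·1 11·2 2·11 1·22  φ→[10+10+1+1]=22
[q^26] φ(1)=1,φ(2)=1,φ(13)=12,φ(26)=12 ⇒ 26

7, 10, 12, 18, 22, 26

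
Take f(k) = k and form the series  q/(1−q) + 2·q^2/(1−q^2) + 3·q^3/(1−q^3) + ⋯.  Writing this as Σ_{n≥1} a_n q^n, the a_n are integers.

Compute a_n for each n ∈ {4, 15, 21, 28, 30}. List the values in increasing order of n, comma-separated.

q^4  k|4↦f(k): 4:4 2:2 1:1  a_4=7
n=15: 1·15 3·5 5·3 15·1  f→[1+3+5+15]=24
[q^21] f(1)=1,f(3)=3,f(7)=7,f(21)=21 ⇒ 32
d|28:{1,2,4,7,14,28}  Σf=1+2+4+7+14+28=56
d|30:{1,2,3,5,6,10,15,30}  Σf=1+2+3+5+6+10+15+30=72

7, 24, 32, 56, 72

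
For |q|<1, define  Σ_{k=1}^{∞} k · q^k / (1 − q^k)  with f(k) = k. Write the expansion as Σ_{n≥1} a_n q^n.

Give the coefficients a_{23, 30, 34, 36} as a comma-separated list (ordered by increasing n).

24, 72, 54, 91

d|23:{23,1}  Σf=23+1=24
d|30:{30,15,10,6,5,3,2,1}  Σf=30+15+10+6+5+3+2+1=72
q^34  k|34↦f(k): 34:34 17:17 2:2 1:1  a_34=54
n=36: 1·36 2·18 3·12 4·9 6·6 9·4 12·3 18·2 36·1  f→[1+2+3+4+6+9+12+18+36]=91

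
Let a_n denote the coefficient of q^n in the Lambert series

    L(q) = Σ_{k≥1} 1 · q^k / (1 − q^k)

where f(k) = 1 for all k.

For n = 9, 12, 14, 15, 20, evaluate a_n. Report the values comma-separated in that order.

n=9: 9·1 3·3 1·9  f→[1+1+1]=3
n=12: 1·12 2·6 3·4 4·3 6·2 12·1  f→[1+1+1+1+1+1]=6
q^14  k|14↦f(k): 1:1 2:1 7:1 14:1  a_14=4
q^15  k|15↦f(k): 15:1 5:1 3:1 1:1  a_15=4
q^20  k|20↦f(k): 1:1 2:1 4:1 5:1 10:1 20:1  a_20=6

3, 6, 4, 4, 6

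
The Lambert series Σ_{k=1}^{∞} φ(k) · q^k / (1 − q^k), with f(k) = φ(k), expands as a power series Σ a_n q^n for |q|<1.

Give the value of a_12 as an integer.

[q^12] φ(12)=4,φ(6)=2,φ(4)=2,φ(3)=2,φ(2)=1,φ(1)=1 ⇒ 12

a_12 = 12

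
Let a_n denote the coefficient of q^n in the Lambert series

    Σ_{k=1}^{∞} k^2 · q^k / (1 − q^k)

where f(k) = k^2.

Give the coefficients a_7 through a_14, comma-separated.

q^7  k|7↦f(k): 1:1 7:49  a_7=50
d|8:{1,2,4,8}  Σf=1+4+16+64=85
n=9: 1·9 3·3 9·1  f→[1+9+81]=91
[q^10] f(10)=100,f(5)=25,f(2)=4,f(1)=1 ⇒ 130
[q^11] f(1)=1,f(11)=121 ⇒ 122
q^12  k|12↦f(k): 12:144 6:36 4:16 3:9 2:4 1:1  a_12=210
d|13:{1,13}  Σf=1+169=170
n=14: 14·1 7·2 2·7 1·14  f→[196+49+4+1]=250

50, 85, 91, 130, 122, 210, 170, 250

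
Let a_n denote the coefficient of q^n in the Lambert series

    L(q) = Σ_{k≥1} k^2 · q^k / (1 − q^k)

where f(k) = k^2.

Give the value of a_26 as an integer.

a_26 = 850

[q^26] f(26)=676,f(13)=169,f(2)=4,f(1)=1 ⇒ 850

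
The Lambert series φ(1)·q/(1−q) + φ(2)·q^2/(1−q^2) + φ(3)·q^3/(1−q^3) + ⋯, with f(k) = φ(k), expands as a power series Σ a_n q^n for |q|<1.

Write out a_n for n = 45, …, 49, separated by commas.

[q^45] φ(1)=1,φ(3)=2,φ(5)=4,φ(9)=6,φ(15)=8,φ(45)=24 ⇒ 45
d|46:{1,2,23,46}  Σφ=1+1+22+22=46
[q^47] φ(1)=1,φ(47)=46 ⇒ 47
n=48: 1·48 2·24 3·16 4·12 6·8 8·6 12·4 16·3 24·2 48·1  φ→[1+1+2+2+2+4+4+8+8+16]=48
n=49: 49·1 7·7 1·49  φ→[42+6+1]=49

45, 46, 47, 48, 49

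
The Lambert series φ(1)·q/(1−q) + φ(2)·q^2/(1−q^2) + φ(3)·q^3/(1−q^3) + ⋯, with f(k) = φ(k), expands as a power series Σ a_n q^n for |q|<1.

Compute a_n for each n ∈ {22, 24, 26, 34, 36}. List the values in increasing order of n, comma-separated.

n=22: 1·22 2·11 11·2 22·1  φ→[1+1+10+10]=22
n=24: 24·1 12·2 8·3 6·4 4·6 3·8 2·12 1·24  φ→[8+4+4+2+2+2+1+1]=24
d|26:{1,2,13,26}  Σφ=1+1+12+12=26
n=34: 34·1 17·2 2·17 1·34  φ→[16+16+1+1]=34
n=36: 1·36 2·18 3·12 4·9 6·6 9·4 12·3 18·2 36·1  φ→[1+1+2+2+2+6+4+6+12]=36

22, 24, 26, 34, 36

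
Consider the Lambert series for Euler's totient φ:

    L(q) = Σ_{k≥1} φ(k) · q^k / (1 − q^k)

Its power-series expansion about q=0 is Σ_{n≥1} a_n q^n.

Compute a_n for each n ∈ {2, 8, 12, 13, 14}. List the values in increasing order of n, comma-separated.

n=2: 1·2 2·1  φ→[1+1]=2
n=8: 1·8 2·4 4·2 8·1  φ→[1+1+2+4]=8
d|12:{1,2,3,4,6,12}  Σφ=1+1+2+2+2+4=12
q^13  k|13↦φ(k): 13:12 1:1  a_13=13
d|14:{1,2,7,14}  Σφ=1+1+6+6=14

2, 8, 12, 13, 14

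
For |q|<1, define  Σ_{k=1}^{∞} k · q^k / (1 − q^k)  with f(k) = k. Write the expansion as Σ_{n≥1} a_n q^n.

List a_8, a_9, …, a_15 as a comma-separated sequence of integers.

d|8:{8,4,2,1}  Σf=8+4+2+1=15
q^9  k|9↦f(k): 1:1 3:3 9:9  a_9=13
d|10:{10,5,2,1}  Σf=10+5+2+1=18
d|11:{11,1}  Σf=11+1=12
d|12:{1,2,3,4,6,12}  Σf=1+2+3+4+6+12=28
n=13: 13·1 1·13  f→[13+1]=14
n=14: 1·14 2·7 7·2 14·1  f→[1+2+7+14]=24
q^15  k|15↦f(k): 1:1 3:3 5:5 15:15  a_15=24

15, 13, 18, 12, 28, 14, 24, 24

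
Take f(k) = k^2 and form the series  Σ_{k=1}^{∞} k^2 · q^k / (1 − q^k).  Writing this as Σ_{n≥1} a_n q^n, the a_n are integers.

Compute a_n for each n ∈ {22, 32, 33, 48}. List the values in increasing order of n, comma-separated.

610, 1365, 1220, 3410

[q^22] f(22)=484,f(11)=121,f(2)=4,f(1)=1 ⇒ 610
d|32:{1,2,4,8,16,32}  Σf=1+4+16+64+256+1024=1365
n=33: 33·1 11·3 3·11 1·33  f→[1089+121+9+1]=1220
[q^48] f(1)=1,f(2)=4,f(3)=9,f(4)=16,f(6)=36,f(8)=64,f(12)=144,f(16)=256,f(24)=576,f(48)=2304 ⇒ 3410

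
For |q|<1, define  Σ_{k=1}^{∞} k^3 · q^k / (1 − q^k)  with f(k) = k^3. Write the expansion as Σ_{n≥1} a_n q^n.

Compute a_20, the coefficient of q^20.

d|20:{1,2,4,5,10,20}  Σf=1+8+64+125+1000+8000=9198

a_20 = 9198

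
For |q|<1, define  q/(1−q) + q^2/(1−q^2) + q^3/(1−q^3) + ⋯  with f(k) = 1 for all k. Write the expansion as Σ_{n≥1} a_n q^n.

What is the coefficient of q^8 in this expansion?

a_8 = 4

[q^8] f(8)=1,f(4)=1,f(2)=1,f(1)=1 ⇒ 4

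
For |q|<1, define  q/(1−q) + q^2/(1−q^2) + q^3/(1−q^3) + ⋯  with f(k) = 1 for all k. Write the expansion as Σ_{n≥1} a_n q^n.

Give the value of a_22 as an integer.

d|22:{1,2,11,22}  Σf=1+1+1+1=4

a_22 = 4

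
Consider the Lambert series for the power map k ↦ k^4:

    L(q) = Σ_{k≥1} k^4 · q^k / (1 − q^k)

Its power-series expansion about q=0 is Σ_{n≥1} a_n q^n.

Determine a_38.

a_38 = 2215474

q^38  k|38↦f(k): 1:1 2:16 19:130321 38:2085136  a_38=2215474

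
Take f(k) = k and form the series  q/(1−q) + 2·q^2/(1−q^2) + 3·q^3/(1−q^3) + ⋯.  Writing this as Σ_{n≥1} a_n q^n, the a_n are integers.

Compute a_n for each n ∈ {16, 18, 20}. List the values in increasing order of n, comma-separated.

31, 39, 42

d|16:{1,2,4,8,16}  Σf=1+2+4+8+16=31
q^18  k|18↦f(k): 1:1 2:2 3:3 6:6 9:9 18:18  a_18=39
d|20:{20,10,5,4,2,1}  Σf=20+10+5+4+2+1=42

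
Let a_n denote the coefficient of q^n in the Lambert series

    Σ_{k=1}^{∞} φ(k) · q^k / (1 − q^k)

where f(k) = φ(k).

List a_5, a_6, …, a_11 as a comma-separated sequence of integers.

d|5:{5,1}  Σφ=4+1=5
[q^6] φ(6)=2,φ(3)=2,φ(2)=1,φ(1)=1 ⇒ 6
n=7: 1·7 7·1  φ→[1+6]=7
[q^8] φ(8)=4,φ(4)=2,φ(2)=1,φ(1)=1 ⇒ 8
n=9: 1·9 3·3 9·1  φ→[1+2+6]=9
d|10:{1,2,5,10}  Σφ=1+1+4+4=10
[q^11] φ(1)=1,φ(11)=10 ⇒ 11

5, 6, 7, 8, 9, 10, 11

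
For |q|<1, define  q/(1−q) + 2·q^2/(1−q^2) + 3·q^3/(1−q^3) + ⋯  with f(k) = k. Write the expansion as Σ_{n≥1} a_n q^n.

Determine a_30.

d|30:{30,15,10,6,5,3,2,1}  Σf=30+15+10+6+5+3+2+1=72

a_30 = 72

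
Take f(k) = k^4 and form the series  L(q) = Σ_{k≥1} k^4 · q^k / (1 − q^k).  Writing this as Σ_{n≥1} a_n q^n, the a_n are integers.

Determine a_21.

[q^21] f(1)=1,f(3)=81,f(7)=2401,f(21)=194481 ⇒ 196964

a_21 = 196964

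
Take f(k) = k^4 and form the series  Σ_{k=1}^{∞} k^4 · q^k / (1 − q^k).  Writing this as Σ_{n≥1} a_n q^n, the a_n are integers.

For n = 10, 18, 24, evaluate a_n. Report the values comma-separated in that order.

d|10:{1,2,5,10}  Σf=1+16+625+10000=10642
d|18:{1,2,3,6,9,18}  Σf=1+16+81+1296+6561+104976=112931
[q^24] f(24)=331776,f(12)=20736,f(8)=4096,f(6)=1296,f(4)=256,f(3)=81,f(2)=16,f(1)=1 ⇒ 358258

10642, 112931, 358258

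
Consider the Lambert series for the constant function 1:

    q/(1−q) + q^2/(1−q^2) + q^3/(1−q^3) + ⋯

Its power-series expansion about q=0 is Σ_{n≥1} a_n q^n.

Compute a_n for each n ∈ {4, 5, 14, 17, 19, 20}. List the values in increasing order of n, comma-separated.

3, 2, 4, 2, 2, 6

q^4  k|4↦f(k): 1:1 2:1 4:1  a_4=3
n=5: 1·5 5·1  f→[1+1]=2
[q^14] f(1)=1,f(2)=1,f(7)=1,f(14)=1 ⇒ 4
[q^17] f(1)=1,f(17)=1 ⇒ 2
[q^19] f(19)=1,f(1)=1 ⇒ 2
n=20: 1·20 2·10 4·5 5·4 10·2 20·1  f→[1+1+1+1+1+1]=6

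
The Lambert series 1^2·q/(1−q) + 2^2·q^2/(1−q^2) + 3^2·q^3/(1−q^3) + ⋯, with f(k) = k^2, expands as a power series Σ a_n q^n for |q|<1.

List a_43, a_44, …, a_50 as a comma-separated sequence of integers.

1850, 2562, 2366, 2650, 2210, 3410, 2451, 3255

d|43:{43,1}  Σf=1849+1=1850
q^44  k|44↦f(k): 1:1 2:4 4:16 11:121 22:484 44:1936  a_44=2562
[q^45] f(45)=2025,f(15)=225,f(9)=81,f(5)=25,f(3)=9,f(1)=1 ⇒ 2366
n=46: 46·1 23·2 2·23 1·46  f→[2116+529+4+1]=2650
n=47: 1·47 47·1  f→[1+2209]=2210
[q^48] f(48)=2304,f(24)=576,f(16)=256,f(12)=144,f(8)=64,f(6)=36,f(4)=16,f(3)=9,f(2)=4,f(1)=1 ⇒ 3410
q^49  k|49↦f(k): 1:1 7:49 49:2401  a_49=2451
q^50  k|50↦f(k): 1:1 2:4 5:25 10:100 25:625 50:2500  a_50=3255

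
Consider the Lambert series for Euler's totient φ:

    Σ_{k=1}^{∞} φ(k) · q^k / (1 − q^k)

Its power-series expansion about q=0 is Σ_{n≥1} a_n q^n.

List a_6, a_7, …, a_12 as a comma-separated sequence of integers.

[q^6] φ(1)=1,φ(2)=1,φ(3)=2,φ(6)=2 ⇒ 6
[q^7] φ(1)=1,φ(7)=6 ⇒ 7
n=8: 1·8 2·4 4·2 8·1  φ→[1+1+2+4]=8
d|9:{9,3,1}  Σφ=6+2+1=9
d|10:{1,2,5,10}  Σφ=1+1+4+4=10
q^11  k|11↦φ(k): 11:10 1:1  a_11=11
[q^12] φ(12)=4,φ(6)=2,φ(4)=2,φ(3)=2,φ(2)=1,φ(1)=1 ⇒ 12

6, 7, 8, 9, 10, 11, 12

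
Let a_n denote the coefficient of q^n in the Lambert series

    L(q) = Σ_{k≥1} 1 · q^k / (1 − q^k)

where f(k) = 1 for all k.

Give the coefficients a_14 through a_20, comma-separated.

n=14: 1·14 2·7 7·2 14·1  f→[1+1+1+1]=4
q^15  k|15↦f(k): 15:1 5:1 3:1 1:1  a_15=4
n=16: 16·1 8·2 4·4 2·8 1·16  f→[1+1+1+1+1]=5
d|17:{17,1}  Σf=1+1=2
d|18:{18,9,6,3,2,1}  Σf=1+1+1+1+1+1=6
d|19:{1,19}  Σf=1+1=2
q^20  k|20↦f(k): 20:1 10:1 5:1 4:1 2:1 1:1  a_20=6

4, 4, 5, 2, 6, 2, 6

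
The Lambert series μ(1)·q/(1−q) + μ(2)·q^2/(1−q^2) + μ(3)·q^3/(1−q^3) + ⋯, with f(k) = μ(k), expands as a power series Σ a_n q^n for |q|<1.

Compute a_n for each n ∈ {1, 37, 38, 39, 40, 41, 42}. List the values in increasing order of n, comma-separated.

1, 0, 0, 0, 0, 0, 0

n=1: 1·1  μ→[1]=1
n=37: 1·37 37·1  μ→[1+(-1)]=0
n=38: 1·38 2·19 19·2 38·1  μ→[1+(-1)+(-1)+1]=0
n=39: 1·39 3·13 13·3 39·1  μ→[1+(-1)+(-1)+1]=0
d|40:{1,2,4,5,8,10,20,40}  Σμ=1+(-1)+0+(-1)+0+1+0+0=0
[q^41] μ(41)=-1,μ(1)=1 ⇒ 0
d|42:{1,2,3,6,7,14,21,42}  Σμ=1+(-1)+(-1)+1+(-1)+1+1+(-1)=0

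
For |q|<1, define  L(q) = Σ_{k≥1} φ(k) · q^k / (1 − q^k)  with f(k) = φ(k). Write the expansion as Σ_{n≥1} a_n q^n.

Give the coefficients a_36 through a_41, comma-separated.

n=36: 36·1 18·2 12·3 9·4 6·6 4·9 3·12 2·18 1·36  φ→[12+6+4+6+2+2+2+1+1]=36
d|37:{1,37}  Σφ=1+36=37
q^38  k|38↦φ(k): 38:18 19:18 2:1 1:1  a_38=38
[q^39] φ(39)=24,φ(13)=12,φ(3)=2,φ(1)=1 ⇒ 39
n=40: 1·40 2·20 4·10 5·8 8·5 10·4 20·2 40·1  φ→[1+1+2+4+4+4+8+16]=40
[q^41] φ(41)=40,φ(1)=1 ⇒ 41

36, 37, 38, 39, 40, 41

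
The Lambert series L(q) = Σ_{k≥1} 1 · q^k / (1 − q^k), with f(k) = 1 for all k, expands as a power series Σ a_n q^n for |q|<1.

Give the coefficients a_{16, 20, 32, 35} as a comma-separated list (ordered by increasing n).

d|16:{1,2,4,8,16}  Σf=1+1+1+1+1=5
q^20  k|20↦f(k): 1:1 2:1 4:1 5:1 10:1 20:1  a_20=6
q^32  k|32↦f(k): 32:1 16:1 8:1 4:1 2:1 1:1  a_32=6
d|35:{35,7,5,1}  Σf=1+1+1+1=4

5, 6, 6, 4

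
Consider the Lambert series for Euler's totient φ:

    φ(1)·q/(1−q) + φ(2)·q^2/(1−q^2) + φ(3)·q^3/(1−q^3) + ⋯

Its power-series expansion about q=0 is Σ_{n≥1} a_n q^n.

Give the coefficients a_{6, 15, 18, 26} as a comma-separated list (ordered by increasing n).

q^6  k|6↦φ(k): 1:1 2:1 3:2 6:2  a_6=6
q^15  k|15↦φ(k): 15:8 5:4 3:2 1:1  a_15=15
q^18  k|18↦φ(k): 1:1 2:1 3:2 6:2 9:6 18:6  a_18=18
[q^26] φ(26)=12,φ(13)=12,φ(2)=1,φ(1)=1 ⇒ 26

6, 15, 18, 26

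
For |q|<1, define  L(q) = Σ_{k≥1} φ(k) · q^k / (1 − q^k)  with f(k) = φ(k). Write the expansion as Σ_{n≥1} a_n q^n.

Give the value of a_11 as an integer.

[q^11] φ(11)=10,φ(1)=1 ⇒ 11

a_11 = 11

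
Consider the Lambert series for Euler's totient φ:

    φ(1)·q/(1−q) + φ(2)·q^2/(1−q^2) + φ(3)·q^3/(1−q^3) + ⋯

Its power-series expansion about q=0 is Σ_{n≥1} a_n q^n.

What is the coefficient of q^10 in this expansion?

d|10:{1,2,5,10}  Σφ=1+1+4+4=10

a_10 = 10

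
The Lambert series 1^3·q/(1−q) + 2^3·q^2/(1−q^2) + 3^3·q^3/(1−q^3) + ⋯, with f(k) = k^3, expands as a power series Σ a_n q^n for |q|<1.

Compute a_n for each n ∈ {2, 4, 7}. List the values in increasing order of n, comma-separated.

9, 73, 344

d|2:{2,1}  Σf=8+1=9
n=4: 4·1 2·2 1·4  f→[64+8+1]=73
[q^7] f(1)=1,f(7)=343 ⇒ 344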